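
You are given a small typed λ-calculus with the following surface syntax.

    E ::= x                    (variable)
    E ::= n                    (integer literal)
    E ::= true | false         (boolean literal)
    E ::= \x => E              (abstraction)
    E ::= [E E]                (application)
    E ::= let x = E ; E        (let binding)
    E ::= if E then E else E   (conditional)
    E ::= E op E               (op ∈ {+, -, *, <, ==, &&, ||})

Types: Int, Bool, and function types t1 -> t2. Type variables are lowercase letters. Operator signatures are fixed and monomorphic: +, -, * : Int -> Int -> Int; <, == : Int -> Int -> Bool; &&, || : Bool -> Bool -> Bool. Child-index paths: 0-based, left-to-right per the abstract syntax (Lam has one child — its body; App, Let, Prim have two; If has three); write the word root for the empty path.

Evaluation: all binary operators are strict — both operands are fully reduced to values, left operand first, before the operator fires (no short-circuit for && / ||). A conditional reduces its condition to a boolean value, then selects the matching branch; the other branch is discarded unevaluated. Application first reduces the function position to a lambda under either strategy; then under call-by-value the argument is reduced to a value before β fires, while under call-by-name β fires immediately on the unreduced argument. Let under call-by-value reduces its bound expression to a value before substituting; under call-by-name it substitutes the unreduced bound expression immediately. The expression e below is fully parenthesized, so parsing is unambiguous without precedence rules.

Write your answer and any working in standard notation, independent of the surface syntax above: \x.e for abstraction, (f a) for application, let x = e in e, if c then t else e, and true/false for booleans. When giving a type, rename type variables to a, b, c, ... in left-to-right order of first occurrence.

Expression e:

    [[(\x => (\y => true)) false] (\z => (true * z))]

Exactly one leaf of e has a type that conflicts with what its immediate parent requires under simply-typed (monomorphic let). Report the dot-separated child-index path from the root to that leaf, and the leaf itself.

Answer: 1.0.0 : true

Trace:
\y._ : b -> Bool
\x._ : a -> b -> Bool
  unify a -> b -> Bool ~ Bool -> c
  unify a ~ Bool
  unify b -> Bool ~ c
_ _ : b -> Bool
  unify Bool ~ Int
  FAIL: mismatch Bool ~ Int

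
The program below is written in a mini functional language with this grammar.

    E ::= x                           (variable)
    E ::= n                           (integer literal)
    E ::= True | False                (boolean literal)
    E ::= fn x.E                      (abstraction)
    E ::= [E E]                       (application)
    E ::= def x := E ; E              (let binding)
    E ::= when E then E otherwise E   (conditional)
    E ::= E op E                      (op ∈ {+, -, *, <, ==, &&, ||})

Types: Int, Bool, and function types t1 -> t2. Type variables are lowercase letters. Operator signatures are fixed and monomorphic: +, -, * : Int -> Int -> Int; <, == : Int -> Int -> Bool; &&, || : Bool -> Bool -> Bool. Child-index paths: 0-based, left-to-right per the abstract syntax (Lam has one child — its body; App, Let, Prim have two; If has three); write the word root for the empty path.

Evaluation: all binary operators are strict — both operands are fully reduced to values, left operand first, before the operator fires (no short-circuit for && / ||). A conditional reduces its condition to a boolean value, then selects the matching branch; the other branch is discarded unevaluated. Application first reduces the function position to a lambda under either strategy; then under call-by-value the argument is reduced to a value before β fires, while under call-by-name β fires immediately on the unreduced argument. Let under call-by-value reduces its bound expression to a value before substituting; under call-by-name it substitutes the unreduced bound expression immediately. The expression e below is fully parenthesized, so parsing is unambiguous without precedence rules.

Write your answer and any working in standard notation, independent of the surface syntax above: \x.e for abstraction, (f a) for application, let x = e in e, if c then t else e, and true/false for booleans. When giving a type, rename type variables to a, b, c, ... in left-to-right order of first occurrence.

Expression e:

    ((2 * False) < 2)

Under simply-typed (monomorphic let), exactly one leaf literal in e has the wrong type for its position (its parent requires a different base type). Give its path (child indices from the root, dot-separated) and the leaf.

Answer: 0.1 : false

Derivation:
  unify Int ~ Int
  unify Bool ~ Int
  FAIL: mismatch Bool ~ Int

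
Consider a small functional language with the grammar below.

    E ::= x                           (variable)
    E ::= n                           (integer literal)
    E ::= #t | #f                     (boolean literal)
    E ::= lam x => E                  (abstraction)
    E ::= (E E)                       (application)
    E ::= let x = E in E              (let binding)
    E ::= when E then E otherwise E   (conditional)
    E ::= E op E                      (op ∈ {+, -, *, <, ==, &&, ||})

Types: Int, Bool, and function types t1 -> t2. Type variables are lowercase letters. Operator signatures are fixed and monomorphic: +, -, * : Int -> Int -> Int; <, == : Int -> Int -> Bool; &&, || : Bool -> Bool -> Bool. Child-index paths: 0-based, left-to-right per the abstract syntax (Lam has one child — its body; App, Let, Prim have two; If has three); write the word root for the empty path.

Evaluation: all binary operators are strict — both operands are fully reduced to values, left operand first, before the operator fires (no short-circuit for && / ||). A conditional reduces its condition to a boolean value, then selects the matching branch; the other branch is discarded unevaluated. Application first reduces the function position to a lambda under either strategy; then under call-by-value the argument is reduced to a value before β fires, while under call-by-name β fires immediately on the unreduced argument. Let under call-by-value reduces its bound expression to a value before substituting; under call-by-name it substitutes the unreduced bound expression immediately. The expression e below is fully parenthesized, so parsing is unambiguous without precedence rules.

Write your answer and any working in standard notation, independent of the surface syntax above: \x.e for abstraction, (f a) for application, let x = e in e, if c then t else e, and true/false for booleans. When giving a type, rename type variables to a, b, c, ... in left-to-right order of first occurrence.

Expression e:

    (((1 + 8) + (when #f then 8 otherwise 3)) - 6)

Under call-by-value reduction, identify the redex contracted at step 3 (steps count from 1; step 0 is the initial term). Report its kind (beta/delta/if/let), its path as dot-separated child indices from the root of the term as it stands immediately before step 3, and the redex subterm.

Working:
step 0: (((1 + 8) + (if false then 8 else 3)) - 6)
step 1: [delta@0.0] ((9 + (if false then 8 else 3)) - 6)
step 2: [if@0.1] ((9 + 3) - 6)
step 3: [delta@0] (12 - 6)

Answer: delta at 0 : (9 + 3)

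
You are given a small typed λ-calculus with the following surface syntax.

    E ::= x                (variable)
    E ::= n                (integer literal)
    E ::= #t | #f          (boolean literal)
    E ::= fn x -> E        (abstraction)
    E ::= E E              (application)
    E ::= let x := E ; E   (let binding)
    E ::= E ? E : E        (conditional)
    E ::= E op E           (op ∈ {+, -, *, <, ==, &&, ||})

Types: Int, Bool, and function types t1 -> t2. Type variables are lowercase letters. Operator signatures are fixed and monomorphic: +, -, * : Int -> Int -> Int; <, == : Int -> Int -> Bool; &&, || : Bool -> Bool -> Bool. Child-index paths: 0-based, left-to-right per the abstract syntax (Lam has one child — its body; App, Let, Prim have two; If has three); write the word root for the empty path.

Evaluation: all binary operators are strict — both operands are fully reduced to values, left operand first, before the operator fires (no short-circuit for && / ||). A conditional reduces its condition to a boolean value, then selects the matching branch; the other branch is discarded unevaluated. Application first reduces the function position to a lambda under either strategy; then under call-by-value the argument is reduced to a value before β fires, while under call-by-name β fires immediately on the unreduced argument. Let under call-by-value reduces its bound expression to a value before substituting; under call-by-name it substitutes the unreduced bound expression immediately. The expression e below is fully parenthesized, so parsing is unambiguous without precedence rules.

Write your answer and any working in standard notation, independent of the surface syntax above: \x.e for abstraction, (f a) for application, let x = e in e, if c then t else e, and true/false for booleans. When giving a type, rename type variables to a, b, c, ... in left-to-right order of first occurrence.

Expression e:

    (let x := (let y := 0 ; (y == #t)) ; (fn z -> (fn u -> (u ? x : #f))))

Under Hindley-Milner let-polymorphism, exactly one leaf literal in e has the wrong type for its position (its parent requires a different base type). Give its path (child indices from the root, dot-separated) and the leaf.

Answer: 0.1.1 : true

Trace:
let y : Int
y : Int
  unify Int ~ Int
  unify Bool ~ Int
  FAIL: mismatch Bool ~ Int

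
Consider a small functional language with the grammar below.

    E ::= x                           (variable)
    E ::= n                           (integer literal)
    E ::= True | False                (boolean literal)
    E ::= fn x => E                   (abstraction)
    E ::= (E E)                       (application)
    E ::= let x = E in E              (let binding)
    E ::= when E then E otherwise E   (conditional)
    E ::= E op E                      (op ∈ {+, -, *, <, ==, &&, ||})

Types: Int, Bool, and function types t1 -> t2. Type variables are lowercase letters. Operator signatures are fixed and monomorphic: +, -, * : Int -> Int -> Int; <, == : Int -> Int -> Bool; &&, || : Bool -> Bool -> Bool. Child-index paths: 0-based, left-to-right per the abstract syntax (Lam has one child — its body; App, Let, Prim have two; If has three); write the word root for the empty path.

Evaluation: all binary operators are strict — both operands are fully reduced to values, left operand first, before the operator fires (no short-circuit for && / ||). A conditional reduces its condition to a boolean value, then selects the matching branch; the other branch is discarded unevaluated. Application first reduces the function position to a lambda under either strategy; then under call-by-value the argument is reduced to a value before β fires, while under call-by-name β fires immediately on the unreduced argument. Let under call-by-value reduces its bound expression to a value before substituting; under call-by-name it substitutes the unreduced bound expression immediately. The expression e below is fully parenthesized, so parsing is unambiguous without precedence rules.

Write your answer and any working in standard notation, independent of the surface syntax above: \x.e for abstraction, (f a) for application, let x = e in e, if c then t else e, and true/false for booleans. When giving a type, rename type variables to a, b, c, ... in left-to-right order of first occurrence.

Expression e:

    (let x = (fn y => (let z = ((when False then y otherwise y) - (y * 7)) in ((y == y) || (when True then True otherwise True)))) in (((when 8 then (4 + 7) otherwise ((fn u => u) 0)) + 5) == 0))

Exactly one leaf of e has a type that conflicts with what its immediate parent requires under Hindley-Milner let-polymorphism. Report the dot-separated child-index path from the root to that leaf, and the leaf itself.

Trace:
  unify Bool ~ Bool
y : a
y : a
  unify a ~ a
  unify a ~ Int
y : Int
  unify Int ~ Int
  unify Int ~ Int
  unify Int ~ Int
let z : Int
y : Int
  unify Int ~ Int
y : Int
  unify Int ~ Int
  unify Bool ~ Bool
  unify Bool ~ Bool
  unify Bool ~ Bool
  unify Bool ~ Bool
\y._ : Int -> Bool
let x : Int -> Bool
  unify Int ~ Bool
  FAIL: mismatch Int ~ Bool

Answer: 1.0.0.0 : 8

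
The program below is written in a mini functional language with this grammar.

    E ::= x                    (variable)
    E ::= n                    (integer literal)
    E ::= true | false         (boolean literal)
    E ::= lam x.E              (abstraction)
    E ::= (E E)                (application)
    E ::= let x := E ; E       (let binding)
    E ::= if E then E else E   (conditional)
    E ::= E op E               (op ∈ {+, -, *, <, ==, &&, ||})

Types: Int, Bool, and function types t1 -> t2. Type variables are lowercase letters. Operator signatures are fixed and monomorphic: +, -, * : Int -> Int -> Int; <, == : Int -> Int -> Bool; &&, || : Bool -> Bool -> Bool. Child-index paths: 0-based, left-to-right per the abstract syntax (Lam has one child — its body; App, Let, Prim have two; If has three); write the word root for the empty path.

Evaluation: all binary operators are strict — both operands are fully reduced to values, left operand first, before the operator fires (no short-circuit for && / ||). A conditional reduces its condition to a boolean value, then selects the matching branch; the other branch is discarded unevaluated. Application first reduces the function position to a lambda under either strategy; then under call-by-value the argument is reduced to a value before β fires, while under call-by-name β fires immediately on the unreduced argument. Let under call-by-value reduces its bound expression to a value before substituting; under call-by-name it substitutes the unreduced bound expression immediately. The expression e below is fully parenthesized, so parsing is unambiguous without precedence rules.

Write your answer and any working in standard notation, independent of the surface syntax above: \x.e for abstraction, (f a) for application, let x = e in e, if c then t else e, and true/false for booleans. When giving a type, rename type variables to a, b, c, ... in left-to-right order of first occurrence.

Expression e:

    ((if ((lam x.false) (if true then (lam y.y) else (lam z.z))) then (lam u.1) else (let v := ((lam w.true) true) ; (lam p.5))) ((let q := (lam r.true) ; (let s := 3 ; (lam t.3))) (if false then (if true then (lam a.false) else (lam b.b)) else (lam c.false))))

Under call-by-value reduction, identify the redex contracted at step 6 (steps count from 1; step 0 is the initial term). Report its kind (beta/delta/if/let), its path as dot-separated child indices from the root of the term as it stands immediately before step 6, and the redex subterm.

Working:
step 0: ((if ((\x.false) (if true then (\y.y) else (\z.z))) then (\u.1) else (let v = ((\w.true) true) in (\p.5))) ((let q = (\r.true) in (let s = 3 in (\t.3))) (if false then (if true then (\a.false) else (\b.b)) else (\c.false))))
step 1: [if@0.0.1] ((if ((\x.false) (\y.y)) then (\u.1) else (let v = ((\w.true) true) in (\p.5))) ((let q = (\r.true) in (let s = 3 in (\t.3))) (if false then (if true then (\a.false) else (\b.b)) else (\c.false))))
step 2: [beta@0.0] ((if false then (\u.1) else (let v = ((\w.true) true) in (\p.5))) ((let q = (\r.true) in (let s = 3 in (\t.3))) (if false then (if true then (\a.false) else (\b.b)) else (\c.false))))
step 3: [if@0] ((let v = ((\w.true) true) in (\p.5)) ((let q = (\r.true) in (let s = 3 in (\t.3))) (if false then (if true then (\a.false) else (\b.b)) else (\c.false))))
step 4: [beta@0.0] ((let v = true in (\p.5)) ((let q = (\r.true) in (let s = 3 in (\t.3))) (if false then (if true then (\a.false) else (\b.b)) else (\c.false))))
step 5: [let@0] ((\p.5) ((let q = (\r.true) in (let s = 3 in (\t.3))) (if false then (if true then (\a.false) else (\b.b)) else (\c.false))))
step 6: [let@1.0] ((\p.5) ((let s = 3 in (\t.3)) (if false then (if true then (\a.false) else (\b.b)) else (\c.false))))

Answer: let at 1.0 : (let q = (\r.true) in (let s = 3 in (\t.3)))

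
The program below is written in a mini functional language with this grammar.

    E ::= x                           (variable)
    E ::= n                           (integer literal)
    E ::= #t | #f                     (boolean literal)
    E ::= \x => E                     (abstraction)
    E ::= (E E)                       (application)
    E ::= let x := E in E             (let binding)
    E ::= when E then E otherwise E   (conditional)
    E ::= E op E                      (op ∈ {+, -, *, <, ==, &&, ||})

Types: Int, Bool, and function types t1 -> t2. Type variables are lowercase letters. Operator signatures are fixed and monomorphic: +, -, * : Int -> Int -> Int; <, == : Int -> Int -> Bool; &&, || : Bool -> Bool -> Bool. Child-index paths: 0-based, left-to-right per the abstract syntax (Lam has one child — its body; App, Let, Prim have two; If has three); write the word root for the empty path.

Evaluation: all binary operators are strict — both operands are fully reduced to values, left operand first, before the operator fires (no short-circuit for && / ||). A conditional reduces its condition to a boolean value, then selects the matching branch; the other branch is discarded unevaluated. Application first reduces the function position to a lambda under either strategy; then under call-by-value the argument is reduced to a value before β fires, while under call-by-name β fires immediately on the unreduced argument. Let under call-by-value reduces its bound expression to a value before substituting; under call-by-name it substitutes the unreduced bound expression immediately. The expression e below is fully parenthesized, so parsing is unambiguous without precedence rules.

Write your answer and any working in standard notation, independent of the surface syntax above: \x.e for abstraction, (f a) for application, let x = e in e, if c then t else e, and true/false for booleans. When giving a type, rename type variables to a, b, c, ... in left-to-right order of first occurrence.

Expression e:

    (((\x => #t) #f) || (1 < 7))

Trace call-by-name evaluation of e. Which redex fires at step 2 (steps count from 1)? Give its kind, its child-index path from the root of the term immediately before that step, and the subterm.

Trace:
step 0: (((\x.true) false) || (1 < 7))
step 1: [beta@0] (true || (1 < 7))
step 2: [delta@1] (true || true)

Answer: delta at 1 : (1 < 7)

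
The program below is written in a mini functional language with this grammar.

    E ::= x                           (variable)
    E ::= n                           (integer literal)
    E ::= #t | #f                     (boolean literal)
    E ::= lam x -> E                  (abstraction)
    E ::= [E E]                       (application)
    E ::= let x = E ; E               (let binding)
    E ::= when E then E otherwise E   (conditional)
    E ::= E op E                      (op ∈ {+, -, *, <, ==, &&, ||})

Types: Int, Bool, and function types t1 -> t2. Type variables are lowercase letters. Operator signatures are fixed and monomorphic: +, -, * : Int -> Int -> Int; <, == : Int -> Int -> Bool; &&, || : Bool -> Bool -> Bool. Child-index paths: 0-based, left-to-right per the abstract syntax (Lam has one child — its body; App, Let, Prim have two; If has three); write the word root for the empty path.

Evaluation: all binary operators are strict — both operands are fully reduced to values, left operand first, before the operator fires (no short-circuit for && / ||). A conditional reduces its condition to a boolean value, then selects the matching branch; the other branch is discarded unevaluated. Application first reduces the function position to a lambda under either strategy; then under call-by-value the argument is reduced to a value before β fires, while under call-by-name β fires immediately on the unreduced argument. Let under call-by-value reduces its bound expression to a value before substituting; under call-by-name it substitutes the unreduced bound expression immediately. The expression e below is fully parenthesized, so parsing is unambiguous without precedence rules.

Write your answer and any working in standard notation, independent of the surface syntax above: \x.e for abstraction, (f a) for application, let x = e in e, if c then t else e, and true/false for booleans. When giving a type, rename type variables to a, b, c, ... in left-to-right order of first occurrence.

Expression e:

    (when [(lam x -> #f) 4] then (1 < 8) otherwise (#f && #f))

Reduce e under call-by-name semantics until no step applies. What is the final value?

Answer: false

Derivation:
step 0: (if ((\x.false) 4) then (1 < 8) else (false && false))
step 1: [beta@0] (if false then (1 < 8) else (false && false))
step 2: [if@root] (false && false)
step 3: [delta@root] false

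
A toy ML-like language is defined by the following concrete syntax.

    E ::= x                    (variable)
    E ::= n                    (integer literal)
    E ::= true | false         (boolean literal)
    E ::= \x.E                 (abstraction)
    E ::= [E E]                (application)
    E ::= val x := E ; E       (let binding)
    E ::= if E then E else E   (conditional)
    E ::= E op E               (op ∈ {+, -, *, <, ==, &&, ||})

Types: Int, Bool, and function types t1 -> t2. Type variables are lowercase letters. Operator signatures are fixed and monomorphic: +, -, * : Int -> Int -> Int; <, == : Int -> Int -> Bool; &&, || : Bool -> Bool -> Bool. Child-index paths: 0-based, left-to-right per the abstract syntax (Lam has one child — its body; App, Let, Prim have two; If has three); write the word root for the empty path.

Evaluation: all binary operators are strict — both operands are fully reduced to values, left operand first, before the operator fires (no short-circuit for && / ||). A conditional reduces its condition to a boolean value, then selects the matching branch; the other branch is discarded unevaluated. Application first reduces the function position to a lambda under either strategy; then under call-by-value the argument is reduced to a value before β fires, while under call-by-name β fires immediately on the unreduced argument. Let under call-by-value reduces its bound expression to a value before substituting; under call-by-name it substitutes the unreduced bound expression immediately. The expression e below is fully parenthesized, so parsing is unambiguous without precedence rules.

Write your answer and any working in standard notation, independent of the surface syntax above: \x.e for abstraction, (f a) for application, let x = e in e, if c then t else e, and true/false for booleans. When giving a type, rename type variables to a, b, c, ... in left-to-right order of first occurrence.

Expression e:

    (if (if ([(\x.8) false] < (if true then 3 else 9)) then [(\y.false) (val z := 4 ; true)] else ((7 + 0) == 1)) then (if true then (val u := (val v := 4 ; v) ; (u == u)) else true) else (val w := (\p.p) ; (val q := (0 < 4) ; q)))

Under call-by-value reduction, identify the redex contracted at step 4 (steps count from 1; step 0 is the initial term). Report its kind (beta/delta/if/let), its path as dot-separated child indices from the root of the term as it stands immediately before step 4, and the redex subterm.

Answer: if at 0 : (if false then ((\y.false) (let z = 4 in true)) else ((7 + 0) == 1))

Derivation:
step 0: (if (if (((\x.8) false) < (if true then 3 else 9)) then ((\y.false) (let z = 4 in true)) else ((7 + 0) == 1)) then (if true then (let u = (let v = 4 in v) in (u == u)) else true) else (let w = (\p.p) in (let q = (0 < 4) in q)))
step 1: [beta@0.0.0] (if (if (8 < (if true then 3 else 9)) then ((\y.false) (let z = 4 in true)) else ((7 + 0) == 1)) then (if true then (let u = (let v = 4 in v) in (u == u)) else true) else (let w = (\p.p) in (let q = (0 < 4) in q)))
step 2: [if@0.0.1] (if (if (8 < 3) then ((\y.false) (let z = 4 in true)) else ((7 + 0) == 1)) then (if true then (let u = (let v = 4 in v) in (u == u)) else true) else (let w = (\p.p) in (let q = (0 < 4) in q)))
step 3: [delta@0.0] (if (if false then ((\y.false) (let z = 4 in true)) else ((7 + 0) == 1)) then (if true then (let u = (let v = 4 in v) in (u == u)) else true) else (let w = (\p.p) in (let q = (0 < 4) in q)))
step 4: [if@0] (if ((7 + 0) == 1) then (if true then (let u = (let v = 4 in v) in (u == u)) else true) else (let w = (\p.p) in (let q = (0 < 4) in q)))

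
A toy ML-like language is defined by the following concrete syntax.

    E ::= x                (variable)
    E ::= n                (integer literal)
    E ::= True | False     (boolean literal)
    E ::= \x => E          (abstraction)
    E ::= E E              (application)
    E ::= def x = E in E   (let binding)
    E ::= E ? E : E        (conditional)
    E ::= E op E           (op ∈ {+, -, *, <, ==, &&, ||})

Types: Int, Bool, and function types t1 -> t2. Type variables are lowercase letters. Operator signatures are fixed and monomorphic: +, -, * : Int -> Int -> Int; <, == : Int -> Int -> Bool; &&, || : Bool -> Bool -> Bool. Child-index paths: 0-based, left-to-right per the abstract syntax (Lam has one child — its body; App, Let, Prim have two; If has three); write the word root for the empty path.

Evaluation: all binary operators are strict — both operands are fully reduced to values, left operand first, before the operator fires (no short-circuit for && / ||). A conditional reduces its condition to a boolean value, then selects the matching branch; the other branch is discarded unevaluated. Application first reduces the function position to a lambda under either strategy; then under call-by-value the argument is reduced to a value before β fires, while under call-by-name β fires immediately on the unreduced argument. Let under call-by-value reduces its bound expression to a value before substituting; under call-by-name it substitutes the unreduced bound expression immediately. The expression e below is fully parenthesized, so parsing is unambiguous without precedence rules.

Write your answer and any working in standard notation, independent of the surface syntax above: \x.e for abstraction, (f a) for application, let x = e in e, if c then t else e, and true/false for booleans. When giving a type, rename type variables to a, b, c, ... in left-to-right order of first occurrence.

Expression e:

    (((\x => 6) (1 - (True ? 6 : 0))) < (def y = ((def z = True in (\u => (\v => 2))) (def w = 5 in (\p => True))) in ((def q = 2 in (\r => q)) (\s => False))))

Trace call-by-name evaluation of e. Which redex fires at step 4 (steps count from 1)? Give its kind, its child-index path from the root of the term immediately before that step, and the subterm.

Derivation:
step 0: (((\x.6) (1 - (if true then 6 else 0))) < (let y = ((let z = true in (\u.(\v.2))) (let w = 5 in (\p.true))) in ((let q = 2 in (\r.q)) (\s.false))))
step 1: [beta@0] (6 < (let y = ((let z = true in (\u.(\v.2))) (let w = 5 in (\p.true))) in ((let q = 2 in (\r.q)) (\s.false))))
step 2: [let@1] (6 < ((let q = 2 in (\r.q)) (\s.false)))
step 3: [let@1.0] (6 < ((\r.2) (\s.false)))
step 4: [beta@1] (6 < 2)

Answer: beta at 1 : ((\r.2) (\s.false))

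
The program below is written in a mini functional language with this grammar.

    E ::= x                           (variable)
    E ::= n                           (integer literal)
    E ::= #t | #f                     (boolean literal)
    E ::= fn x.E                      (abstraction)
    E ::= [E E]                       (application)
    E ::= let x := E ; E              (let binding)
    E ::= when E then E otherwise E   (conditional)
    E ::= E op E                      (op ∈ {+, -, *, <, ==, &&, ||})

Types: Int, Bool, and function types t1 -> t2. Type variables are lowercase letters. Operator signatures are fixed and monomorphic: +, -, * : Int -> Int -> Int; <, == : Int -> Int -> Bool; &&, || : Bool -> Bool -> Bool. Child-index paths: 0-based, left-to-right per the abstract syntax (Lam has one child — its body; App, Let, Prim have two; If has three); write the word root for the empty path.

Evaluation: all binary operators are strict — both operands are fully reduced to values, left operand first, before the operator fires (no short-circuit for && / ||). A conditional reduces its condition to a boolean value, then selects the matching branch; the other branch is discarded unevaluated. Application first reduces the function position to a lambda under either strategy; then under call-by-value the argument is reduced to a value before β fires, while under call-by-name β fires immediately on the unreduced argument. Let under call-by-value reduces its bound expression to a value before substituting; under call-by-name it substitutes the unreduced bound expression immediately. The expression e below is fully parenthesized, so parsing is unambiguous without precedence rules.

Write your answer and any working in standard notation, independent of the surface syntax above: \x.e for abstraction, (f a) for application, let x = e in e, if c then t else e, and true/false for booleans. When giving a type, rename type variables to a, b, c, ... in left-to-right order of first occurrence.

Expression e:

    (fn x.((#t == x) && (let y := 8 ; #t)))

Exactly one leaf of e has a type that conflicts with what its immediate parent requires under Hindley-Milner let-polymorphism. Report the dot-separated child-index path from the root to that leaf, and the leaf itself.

Trace:
  unify Bool ~ Int
  FAIL: mismatch Bool ~ Int

Answer: 0.0.0 : true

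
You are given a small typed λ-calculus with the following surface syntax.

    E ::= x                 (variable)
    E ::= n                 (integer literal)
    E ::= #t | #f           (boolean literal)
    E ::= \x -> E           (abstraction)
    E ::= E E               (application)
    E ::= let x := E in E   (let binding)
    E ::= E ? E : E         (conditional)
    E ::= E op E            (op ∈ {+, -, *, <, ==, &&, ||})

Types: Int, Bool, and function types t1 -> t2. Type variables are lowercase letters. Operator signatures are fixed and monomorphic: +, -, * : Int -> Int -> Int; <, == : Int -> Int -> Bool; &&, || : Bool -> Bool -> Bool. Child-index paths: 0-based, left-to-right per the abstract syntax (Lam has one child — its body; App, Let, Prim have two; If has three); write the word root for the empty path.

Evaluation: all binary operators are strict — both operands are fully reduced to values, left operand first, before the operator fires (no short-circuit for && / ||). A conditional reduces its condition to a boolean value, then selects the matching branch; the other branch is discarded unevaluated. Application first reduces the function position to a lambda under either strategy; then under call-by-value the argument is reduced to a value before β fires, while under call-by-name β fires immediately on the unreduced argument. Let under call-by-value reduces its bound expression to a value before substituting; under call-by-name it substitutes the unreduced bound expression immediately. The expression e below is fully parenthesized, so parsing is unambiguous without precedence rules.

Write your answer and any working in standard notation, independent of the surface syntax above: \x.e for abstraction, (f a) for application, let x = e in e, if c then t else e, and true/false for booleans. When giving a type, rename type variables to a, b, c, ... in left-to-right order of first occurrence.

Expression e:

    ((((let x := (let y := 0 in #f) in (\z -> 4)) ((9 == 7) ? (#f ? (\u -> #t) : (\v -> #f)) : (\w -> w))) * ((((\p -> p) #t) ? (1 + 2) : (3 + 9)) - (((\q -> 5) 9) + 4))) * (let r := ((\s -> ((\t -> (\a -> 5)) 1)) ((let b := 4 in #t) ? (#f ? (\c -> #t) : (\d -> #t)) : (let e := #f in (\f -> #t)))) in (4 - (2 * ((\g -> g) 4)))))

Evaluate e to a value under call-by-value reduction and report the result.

Answer: 96

Trace:
step 0: ((((let x = (let y = 0 in false) in (\z.4)) (if (9 == 7) then (if false then (\u.true) else (\v.false)) else (\w.w))) * ((if ((\p.p) true) then (1 + 2) else (3 + 9)) - (((\q.5) 9) + 4))) * (let r = ((\s.((\t.(\a.5)) 1)) (if (let b = 4 in true) then (if false then (\c.true) else (\d.true)) else (let e = false in (\f.true)))) in (4 - (2 * ((\g.g) 4)))))
step 1: [let@0.0.0.0] ((((let x = false in (\z.4)) (if (9 == 7) then (if false then (\u.true) else (\v.false)) else (\w.w))) * ((if ((\p.p) true) then (1 + 2) else (3 + 9)) - (((\q.5) 9) + 4))) * (let r = ((\s.((\t.(\a.5)) 1)) (if (let b = 4 in true) then (if false then (\c.true) else (\d.true)) else (let e = false in (\f.true)))) in (4 - (2 * ((\g.g) 4)))))
step 2: [let@0.0.0] ((((\z.4) (if (9 == 7) then (if false then (\u.true) else (\v.false)) else (\w.w))) * ((if ((\p.p) true) then (1 + 2) else (3 + 9)) - (((\q.5) 9) + 4))) * (let r = ((\s.((\t.(\a.5)) 1)) (if (let b = 4 in true) then (if false then (\c.true) else (\d.true)) else (let e = false in (\f.true)))) in (4 - (2 * ((\g.g) 4)))))
step 3: [delta@0.0.1.0] ((((\z.4) (if false then (if false then (\u.true) else (\v.false)) else (\w.w))) * ((if ((\p.p) true) then (1 + 2) else (3 + 9)) - (((\q.5) 9) + 4))) * (let r = ((\s.((\t.(\a.5)) 1)) (if (let b = 4 in true) then (if false then (\c.true) else (\d.true)) else (let e = false in (\f.true)))) in (4 - (2 * ((\g.g) 4)))))
step 4: [if@0.0.1] ((((\z.4) (\w.w)) * ((if ((\p.p) true) then (1 + 2) else (3 + 9)) - (((\q.5) 9) + 4))) * (let r = ((\s.((\t.(\a.5)) 1)) (if (let b = 4 in true) then (if false then (\c.true) else (\d.true)) else (let e = false in (\f.true)))) in (4 - (2 * ((\g.g) 4)))))
step 5: [beta@0.0] ((4 * ((if ((\p.p) true) then (1 + 2) else (3 + 9)) - (((\q.5) 9) + 4))) * (let r = ((\s.((\t.(\a.5)) 1)) (if (let b = 4 in true) then (if false then (\c.true) else (\d.true)) else (let e = false in (\f.true)))) in (4 - (2 * ((\g.g) 4)))))
step 6: [beta@0.1.0.0] ((4 * ((if true then (1 + 2) else (3 + 9)) - (((\q.5) 9) + 4))) * (let r = ((\s.((\t.(\a.5)) 1)) (if (let b = 4 in true) then (if false then (\c.true) else (\d.true)) else (let e = false in (\f.true)))) in (4 - (2 * ((\g.g) 4)))))
step 7: [if@0.1.0] ((4 * ((1 + 2) - (((\q.5) 9) + 4))) * (let r = ((\s.((\t.(\a.5)) 1)) (if (let b = 4 in true) then (if false then (\c.true) else (\d.true)) else (let e = false in (\f.true)))) in (4 - (2 * ((\g.g) 4)))))
step 8: [delta@0.1.0] ((4 * (3 - (((\q.5) 9) + 4))) * (let r = ((\s.((\t.(\a.5)) 1)) (if (let b = 4 in true) then (if false then (\c.true) else (\d.true)) else (let e = false in (\f.true)))) in (4 - (2 * ((\g.g) 4)))))
step 9: [beta@0.1.1.0] ((4 * (3 - (5 + 4))) * (let r = ((\s.((\t.(\a.5)) 1)) (if (let b = 4 in true) then (if false then (\c.true) else (\d.true)) else (let e = false in (\f.true)))) in (4 - (2 * ((\g.g) 4)))))
step 10: [delta@0.1.1] ((4 * (3 - 9)) * (let r = ((\s.((\t.(\a.5)) 1)) (if (let b = 4 in true) then (if false then (\c.true) else (\d.true)) else (let e = false in (\f.true)))) in (4 - (2 * ((\g.g) 4)))))
step 11: [delta@0.1] ((4 * -6) * (let r = ((\s.((\t.(\a.5)) 1)) (if (let b = 4 in true) then (if false then (\c.true) else (\d.true)) else (let e = false in (\f.true)))) in (4 - (2 * ((\g.g) 4)))))
step 12: [delta@0] (-24 * (let r = ((\s.((\t.(\a.5)) 1)) (if (let b = 4 in true) then (if false then (\c.true) else (\d.true)) else (let e = false in (\f.true)))) in (4 - (2 * ((\g.g) 4)))))
step 13: [let@1.0.1.0] (-24 * (let r = ((\s.((\t.(\a.5)) 1)) (if true then (if false then (\c.true) else (\d.true)) else (let e = false in (\f.true)))) in (4 - (2 * ((\g.g) 4)))))
step 14: [if@1.0.1] (-24 * (let r = ((\s.((\t.(\a.5)) 1)) (if false then (\c.true) else (\d.true))) in (4 - (2 * ((\g.g) 4)))))
step 15: [if@1.0.1] (-24 * (let r = ((\s.((\t.(\a.5)) 1)) (\d.true)) in (4 - (2 * ((\g.g) 4)))))
step 16: [beta@1.0] (-24 * (let r = ((\t.(\a.5)) 1) in (4 - (2 * ((\g.g) 4)))))
step 17: [beta@1.0] (-24 * (let r = (\a.5) in (4 - (2 * ((\g.g) 4)))))
step 18: [let@1] (-24 * (4 - (2 * ((\g.g) 4))))
step 19: [beta@1.1.1] (-24 * (4 - (2 * 4)))
step 20: [delta@1.1] (-24 * (4 - 8))
step 21: [delta@1] (-24 * -4)
step 22: [delta@root] 96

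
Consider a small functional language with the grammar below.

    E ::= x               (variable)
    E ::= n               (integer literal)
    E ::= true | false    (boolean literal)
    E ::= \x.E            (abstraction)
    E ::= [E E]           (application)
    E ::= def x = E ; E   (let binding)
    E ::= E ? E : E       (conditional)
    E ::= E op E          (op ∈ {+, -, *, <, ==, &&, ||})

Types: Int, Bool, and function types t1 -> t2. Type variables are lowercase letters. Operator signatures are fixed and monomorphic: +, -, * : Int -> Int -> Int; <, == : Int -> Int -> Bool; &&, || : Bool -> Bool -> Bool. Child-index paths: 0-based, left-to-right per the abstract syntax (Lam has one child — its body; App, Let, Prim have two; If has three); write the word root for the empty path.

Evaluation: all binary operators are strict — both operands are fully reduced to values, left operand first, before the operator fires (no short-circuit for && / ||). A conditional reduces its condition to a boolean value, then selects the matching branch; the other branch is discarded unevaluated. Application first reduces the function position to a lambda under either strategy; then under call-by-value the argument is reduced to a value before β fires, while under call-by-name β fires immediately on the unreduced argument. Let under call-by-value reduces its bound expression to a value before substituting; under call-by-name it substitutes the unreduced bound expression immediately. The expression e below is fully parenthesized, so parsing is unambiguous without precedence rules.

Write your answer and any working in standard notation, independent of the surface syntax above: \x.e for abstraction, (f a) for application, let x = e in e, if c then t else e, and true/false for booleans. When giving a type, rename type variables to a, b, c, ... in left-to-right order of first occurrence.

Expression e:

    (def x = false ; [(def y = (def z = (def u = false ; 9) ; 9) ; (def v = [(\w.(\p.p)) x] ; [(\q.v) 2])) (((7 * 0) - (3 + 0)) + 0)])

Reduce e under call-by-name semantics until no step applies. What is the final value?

Answer: -3

Derivation:
step 0: (let x = false in ((let y = (let z = (let u = false in 9) in 9) in (let v = ((\w.(\p.p)) x) in ((\q.v) 2))) (((7 * 0) - (3 + 0)) + 0)))
step 1: [let@root] ((let y = (let z = (let u = false in 9) in 9) in (let v = ((\w.(\p.p)) false) in ((\q.v) 2))) (((7 * 0) - (3 + 0)) + 0))
step 2: [let@0] ((let v = ((\w.(\p.p)) false) in ((\q.v) 2)) (((7 * 0) - (3 + 0)) + 0))
step 3: [let@0] (((\q.((\w.(\p.p)) false)) 2) (((7 * 0) - (3 + 0)) + 0))
step 4: [beta@0] (((\w.(\p.p)) false) (((7 * 0) - (3 + 0)) + 0))
step 5: [beta@0] ((\p.p) (((7 * 0) - (3 + 0)) + 0))
step 6: [beta@root] (((7 * 0) - (3 + 0)) + 0)
step 7: [delta@0.0] ((0 - (3 + 0)) + 0)
step 8: [delta@0.1] ((0 - 3) + 0)
step 9: [delta@0] (-3 + 0)
step 10: [delta@root] -3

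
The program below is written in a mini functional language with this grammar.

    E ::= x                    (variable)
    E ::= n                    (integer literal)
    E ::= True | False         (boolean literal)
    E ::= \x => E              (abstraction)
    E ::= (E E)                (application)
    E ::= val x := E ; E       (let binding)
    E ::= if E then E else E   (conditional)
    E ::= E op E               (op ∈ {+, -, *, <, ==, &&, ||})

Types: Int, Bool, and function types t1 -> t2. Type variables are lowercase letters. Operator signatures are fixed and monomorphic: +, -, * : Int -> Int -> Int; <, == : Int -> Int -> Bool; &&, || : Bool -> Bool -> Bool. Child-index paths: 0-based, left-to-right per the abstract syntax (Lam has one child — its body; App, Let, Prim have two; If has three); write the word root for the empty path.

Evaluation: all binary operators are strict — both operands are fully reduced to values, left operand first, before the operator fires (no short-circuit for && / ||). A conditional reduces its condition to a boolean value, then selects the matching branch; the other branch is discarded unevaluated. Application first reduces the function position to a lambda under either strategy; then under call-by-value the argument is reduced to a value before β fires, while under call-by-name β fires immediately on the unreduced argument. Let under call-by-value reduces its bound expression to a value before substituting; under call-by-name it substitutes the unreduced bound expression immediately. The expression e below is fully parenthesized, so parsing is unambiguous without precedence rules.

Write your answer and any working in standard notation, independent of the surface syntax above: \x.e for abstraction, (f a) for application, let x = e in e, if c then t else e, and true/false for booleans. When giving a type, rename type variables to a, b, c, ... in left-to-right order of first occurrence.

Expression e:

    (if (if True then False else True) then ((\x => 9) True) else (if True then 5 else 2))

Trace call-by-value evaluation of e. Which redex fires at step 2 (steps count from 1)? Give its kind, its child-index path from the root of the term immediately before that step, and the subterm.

Working:
step 0: (if (if true then false else true) then ((\x.9) true) else (if true then 5 else 2))
step 1: [if@0] (if false then ((\x.9) true) else (if true then 5 else 2))
step 2: [if@root] (if true then 5 else 2)

Answer: if at root : (if false then ((\x.9) true) else (if true then 5 else 2))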